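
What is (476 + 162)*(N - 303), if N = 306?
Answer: 1914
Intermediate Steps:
(476 + 162)*(N - 303) = (476 + 162)*(306 - 303) = 638*3 = 1914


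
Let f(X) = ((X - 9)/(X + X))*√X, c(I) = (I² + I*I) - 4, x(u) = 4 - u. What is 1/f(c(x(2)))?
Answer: -⅘ ≈ -0.80000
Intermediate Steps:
c(I) = -4 + 2*I² (c(I) = (I² + I²) - 4 = 2*I² - 4 = -4 + 2*I²)
f(X) = (-9 + X)/(2*√X) (f(X) = ((-9 + X)/((2*X)))*√X = ((-9 + X)*(1/(2*X)))*√X = ((-9 + X)/(2*X))*√X = (-9 + X)/(2*√X))
1/f(c(x(2))) = 1/((-9 + (-4 + 2*(4 - 1*2)²))/(2*√(-4 + 2*(4 - 1*2)²))) = 1/((-9 + (-4 + 2*(4 - 2)²))/(2*√(-4 + 2*(4 - 2)²))) = 1/((-9 + (-4 + 2*2²))/(2*√(-4 + 2*2²))) = 1/((-9 + (-4 + 2*4))/(2*√(-4 + 2*4))) = 1/((-9 + (-4 + 8))/(2*√(-4 + 8))) = 1/((-9 + 4)/(2*√4)) = 1/((½)*(½)*(-5)) = 1/(-5/4) = -⅘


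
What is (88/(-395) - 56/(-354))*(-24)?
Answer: 36128/23305 ≈ 1.5502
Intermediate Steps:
(88/(-395) - 56/(-354))*(-24) = (88*(-1/395) - 56*(-1/354))*(-24) = (-88/395 + 28/177)*(-24) = -4516/69915*(-24) = 36128/23305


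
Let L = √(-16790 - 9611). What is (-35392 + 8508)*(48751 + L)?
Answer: -1310621884 - 26884*I*√26401 ≈ -1.3106e+9 - 4.3682e+6*I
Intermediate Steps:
L = I*√26401 (L = √(-26401) = I*√26401 ≈ 162.48*I)
(-35392 + 8508)*(48751 + L) = (-35392 + 8508)*(48751 + I*√26401) = -26884*(48751 + I*√26401) = -1310621884 - 26884*I*√26401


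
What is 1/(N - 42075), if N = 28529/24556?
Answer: -24556/1033165171 ≈ -2.3768e-5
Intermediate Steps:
N = 28529/24556 (N = 28529*(1/24556) = 28529/24556 ≈ 1.1618)
1/(N - 42075) = 1/(28529/24556 - 42075) = 1/(-1033165171/24556) = -24556/1033165171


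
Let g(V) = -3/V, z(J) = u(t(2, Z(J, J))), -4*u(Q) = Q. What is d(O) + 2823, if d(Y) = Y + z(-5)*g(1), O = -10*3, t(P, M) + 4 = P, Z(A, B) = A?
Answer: 5583/2 ≈ 2791.5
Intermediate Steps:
t(P, M) = -4 + P
O = -30
u(Q) = -Q/4
z(J) = ½ (z(J) = -(-4 + 2)/4 = -¼*(-2) = ½)
d(Y) = -3/2 + Y (d(Y) = Y + (-3/1)/2 = Y + (-3*1)/2 = Y + (½)*(-3) = Y - 3/2 = -3/2 + Y)
d(O) + 2823 = (-3/2 - 30) + 2823 = -63/2 + 2823 = 5583/2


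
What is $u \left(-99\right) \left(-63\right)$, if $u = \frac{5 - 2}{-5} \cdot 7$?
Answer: $- \frac{130977}{5} \approx -26195.0$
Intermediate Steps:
$u = - \frac{21}{5}$ ($u = 3 \left(- \frac{1}{5}\right) 7 = \left(- \frac{3}{5}\right) 7 = - \frac{21}{5} \approx -4.2$)
$u \left(-99\right) \left(-63\right) = \left(- \frac{21}{5}\right) \left(-99\right) \left(-63\right) = \frac{2079}{5} \left(-63\right) = - \frac{130977}{5}$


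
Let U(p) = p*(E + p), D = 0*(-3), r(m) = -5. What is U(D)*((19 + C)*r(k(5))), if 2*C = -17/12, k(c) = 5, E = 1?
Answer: 0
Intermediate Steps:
C = -17/24 (C = (-17/12)/2 = (-17*1/12)/2 = (½)*(-17/12) = -17/24 ≈ -0.70833)
D = 0
U(p) = p*(1 + p)
U(D)*((19 + C)*r(k(5))) = (0*(1 + 0))*((19 - 17/24)*(-5)) = (0*1)*((439/24)*(-5)) = 0*(-2195/24) = 0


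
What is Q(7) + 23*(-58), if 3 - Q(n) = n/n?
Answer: -1332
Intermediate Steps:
Q(n) = 2 (Q(n) = 3 - n/n = 3 - 1*1 = 3 - 1 = 2)
Q(7) + 23*(-58) = 2 + 23*(-58) = 2 - 1334 = -1332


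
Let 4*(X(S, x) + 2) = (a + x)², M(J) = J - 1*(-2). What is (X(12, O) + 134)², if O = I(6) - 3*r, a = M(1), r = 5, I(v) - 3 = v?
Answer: 288369/16 ≈ 18023.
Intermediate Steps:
I(v) = 3 + v
M(J) = 2 + J (M(J) = J + 2 = 2 + J)
a = 3 (a = 2 + 1 = 3)
O = -6 (O = (3 + 6) - 3*5 = 9 - 15 = -6)
X(S, x) = -2 + (3 + x)²/4
(X(12, O) + 134)² = ((-2 + (3 - 6)²/4) + 134)² = ((-2 + (¼)*(-3)²) + 134)² = ((-2 + (¼)*9) + 134)² = ((-2 + 9/4) + 134)² = (¼ + 134)² = (537/4)² = 288369/16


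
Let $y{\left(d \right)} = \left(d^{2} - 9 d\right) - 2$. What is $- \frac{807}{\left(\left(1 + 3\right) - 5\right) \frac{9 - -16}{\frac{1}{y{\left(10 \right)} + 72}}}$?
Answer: $\frac{807}{2000} \approx 0.4035$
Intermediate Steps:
$y{\left(d \right)} = -2 + d^{2} - 9 d$
$- \frac{807}{\left(\left(1 + 3\right) - 5\right) \frac{9 - -16}{\frac{1}{y{\left(10 \right)} + 72}}} = - \frac{807}{\left(\left(1 + 3\right) - 5\right) \frac{9 - -16}{\frac{1}{\left(-2 + 10^{2} - 90\right) + 72}}} = - \frac{807}{\left(4 - 5\right) \frac{9 + 16}{\frac{1}{\left(-2 + 100 - 90\right) + 72}}} = - \frac{807}{\left(-1\right) \frac{25}{\frac{1}{8 + 72}}} = - \frac{807}{\left(-1\right) \frac{25}{\frac{1}{80}}} = - \frac{807}{\left(-1\right) 25 \frac{1}{\frac{1}{80}}} = - \frac{807}{\left(-1\right) 25 \cdot 80} = - \frac{807}{\left(-1\right) 2000} = - \frac{807}{-2000} = \left(-807\right) \left(- \frac{1}{2000}\right) = \frac{807}{2000}$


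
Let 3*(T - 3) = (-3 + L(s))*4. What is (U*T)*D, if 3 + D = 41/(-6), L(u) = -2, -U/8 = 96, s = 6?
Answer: -83072/3 ≈ -27691.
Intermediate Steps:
U = -768 (U = -8*96 = -768)
D = -59/6 (D = -3 + 41/(-6) = -3 + 41*(-⅙) = -3 - 41/6 = -59/6 ≈ -9.8333)
T = -11/3 (T = 3 + ((-3 - 2)*4)/3 = 3 + (-5*4)/3 = 3 + (⅓)*(-20) = 3 - 20/3 = -11/3 ≈ -3.6667)
(U*T)*D = -768*(-11/3)*(-59/6) = 2816*(-59/6) = -83072/3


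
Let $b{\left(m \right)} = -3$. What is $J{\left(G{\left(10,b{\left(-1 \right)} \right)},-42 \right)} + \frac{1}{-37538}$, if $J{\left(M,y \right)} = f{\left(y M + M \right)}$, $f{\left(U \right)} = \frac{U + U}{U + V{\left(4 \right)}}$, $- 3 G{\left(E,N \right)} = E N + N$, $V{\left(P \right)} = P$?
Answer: $\frac{33858829}{16779486} \approx 2.0179$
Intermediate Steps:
$G{\left(E,N \right)} = - \frac{N}{3} - \frac{E N}{3}$ ($G{\left(E,N \right)} = - \frac{E N + N}{3} = - \frac{N + E N}{3} = - \frac{N}{3} - \frac{E N}{3}$)
$f{\left(U \right)} = \frac{2 U}{4 + U}$ ($f{\left(U \right)} = \frac{U + U}{U + 4} = \frac{2 U}{4 + U}$)
$J{\left(M,y \right)} = \frac{2 \left(M + M y\right)}{4 + M + M y}$ ($J{\left(M,y \right)} = \frac{2 \left(y M + M\right)}{4 + \left(y M + M\right)} = \frac{2 \left(M y + M\right)}{4 + \left(M y + M\right)} = \frac{2 \left(M + M y\right)}{4 + \left(M + M y\right)} = \frac{2 \left(M + M y\right)}{4 + M + M y}$)
$J{\left(G{\left(10,b{\left(-1 \right)} \right)},-42 \right)} + \frac{1}{-37538} = \frac{2 \left(\left(- \frac{1}{3}\right) \left(-3\right) \left(1 + 10\right)\right) \left(1 - 42\right)}{4 + \left(- \frac{1}{3}\right) \left(-3\right) \left(1 + 10\right) \left(1 - 42\right)} + \frac{1}{-37538} = 2 \left(\left(- \frac{1}{3}\right) \left(-3\right) 11\right) \frac{1}{4 + \left(- \frac{1}{3}\right) \left(-3\right) 11 \left(-41\right)} \left(-41\right) - \frac{1}{37538} = 2 \cdot 11 \frac{1}{4 + 11 \left(-41\right)} \left(-41\right) - \frac{1}{37538} = 2 \cdot 11 \frac{1}{4 - 451} \left(-41\right) - \frac{1}{37538} = 2 \cdot 11 \frac{1}{-447} \left(-41\right) - \frac{1}{37538} = 2 \cdot 11 \left(- \frac{1}{447}\right) \left(-41\right) - \frac{1}{37538} = \frac{902}{447} - \frac{1}{37538} = \frac{33858829}{16779486}$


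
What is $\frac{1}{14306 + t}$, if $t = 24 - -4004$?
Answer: $\frac{1}{18334} \approx 5.4543 \cdot 10^{-5}$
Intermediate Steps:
$t = 4028$ ($t = 24 + 4004 = 4028$)
$\frac{1}{14306 + t} = \frac{1}{14306 + 4028} = \frac{1}{18334}$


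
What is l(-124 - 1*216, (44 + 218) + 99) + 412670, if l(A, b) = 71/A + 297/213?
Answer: 9961882419/24140 ≈ 4.1267e+5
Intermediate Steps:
l(A, b) = 99/71 + 71/A (l(A, b) = 71/A + 297*(1/213) = 71/A + 99/71 = 99/71 + 71/A)
l(-124 - 1*216, (44 + 218) + 99) + 412670 = (99/71 + 71/(-124 - 1*216)) + 412670 = (99/71 + 71/(-124 - 216)) + 412670 = (99/71 + 71/(-340)) + 412670 = (99/71 + 71*(-1/340)) + 412670 = (99/71 - 71/340) + 412670 = 28619/24140 + 412670 = 9961882419/24140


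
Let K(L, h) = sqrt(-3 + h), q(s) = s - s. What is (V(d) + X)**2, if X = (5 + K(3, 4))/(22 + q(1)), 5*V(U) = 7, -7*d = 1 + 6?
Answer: 8464/3025 ≈ 2.7980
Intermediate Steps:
q(s) = 0
d = -1 (d = -(1 + 6)/7 = -1/7*7 = -1)
V(U) = 7/5 (V(U) = (1/5)*7 = 7/5)
X = 3/11 (X = (5 + sqrt(-3 + 4))/(22 + 0) = (5 + sqrt(1))/22 = (5 + 1)*(1/22) = 6*(1/22) = 3/11 ≈ 0.27273)
(V(d) + X)**2 = (7/5 + 3/11)**2 = (92/55)**2 = 8464/3025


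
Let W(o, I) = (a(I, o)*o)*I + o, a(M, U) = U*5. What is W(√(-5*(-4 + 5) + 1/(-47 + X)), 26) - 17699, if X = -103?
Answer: -275248/15 + I*√4506/30 ≈ -18350.0 + 2.2376*I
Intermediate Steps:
a(M, U) = 5*U
W(o, I) = o + 5*I*o² (W(o, I) = ((5*o)*o)*I + o = (5*o²)*I + o = 5*I*o² + o = o + 5*I*o²)
W(√(-5*(-4 + 5) + 1/(-47 + X)), 26) - 17699 = √(-5*(-4 + 5) + 1/(-47 - 103))*(1 + 5*26*√(-5*(-4 + 5) + 1/(-47 - 103))) - 17699 = √(-5*1 + 1/(-150))*(1 + 5*26*√(-5*1 + 1/(-150))) - 17699 = √(-5 - 1/150)*(1 + 5*26*√(-5 - 1/150)) - 17699 = √(-751/150)*(1 + 5*26*√(-751/150)) - 17699 = (I*√4506/30)*(1 + 5*26*(I*√4506/30)) - 17699 = (I*√4506/30)*(1 + 13*I*√4506/3) - 17699 = I*√4506*(1 + 13*I*√4506/3)/30 - 17699 = -17699 + I*√4506*(1 + 13*I*√4506/3)/30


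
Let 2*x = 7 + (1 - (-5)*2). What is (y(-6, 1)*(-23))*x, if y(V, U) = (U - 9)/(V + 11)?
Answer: 1656/5 ≈ 331.20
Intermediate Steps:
y(V, U) = (-9 + U)/(11 + V)
x = 9 (x = (7 + (1 - (-5)*2))/2 = (7 + (1 - 5*(-2)))/2 = (7 + (1 + 10))/2 = (7 + 11)/2 = (½)*18 = 9)
(y(-6, 1)*(-23))*x = (((-9 + 1)/(11 - 6))*(-23))*9 = ((-8/5)*(-23))*9 = (((⅕)*(-8))*(-23))*9 = -8/5*(-23)*9 = (184/5)*9 = 1656/5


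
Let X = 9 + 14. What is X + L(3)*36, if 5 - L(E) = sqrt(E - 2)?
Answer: 167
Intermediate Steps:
L(E) = 5 - sqrt(-2 + E) (L(E) = 5 - sqrt(E - 2) = 5 - sqrt(-2 + E))
X = 23
X + L(3)*36 = 23 + (5 - sqrt(-2 + 3))*36 = 23 + (5 - sqrt(1))*36 = 23 + (5 - 1*1)*36 = 23 + (5 - 1)*36 = 23 + 4*36 = 23 + 144 = 167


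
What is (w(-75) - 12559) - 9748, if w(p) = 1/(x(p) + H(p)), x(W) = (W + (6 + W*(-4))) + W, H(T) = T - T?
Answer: -3479891/156 ≈ -22307.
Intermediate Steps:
H(T) = 0
x(W) = 6 - 2*W (x(W) = (W + (6 - 4*W)) + W = (6 - 3*W) + W = 6 - 2*W)
w(p) = 1/(6 - 2*p) (w(p) = 1/((6 - 2*p) + 0) = 1/(6 - 2*p))
(w(-75) - 12559) - 9748 = (-1/(-6 + 2*(-75)) - 12559) - 9748 = (-1/(-6 - 150) - 12559) - 9748 = (-1/(-156) - 12559) - 9748 = (-1*(-1/156) - 12559) - 9748 = (1/156 - 12559) - 9748 = -1959203/156 - 9748 = -3479891/156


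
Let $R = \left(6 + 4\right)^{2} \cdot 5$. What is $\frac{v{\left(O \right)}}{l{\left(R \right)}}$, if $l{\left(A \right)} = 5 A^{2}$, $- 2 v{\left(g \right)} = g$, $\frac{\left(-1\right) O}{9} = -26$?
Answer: $- \frac{117}{1250000} \approx -9.36 \cdot 10^{-5}$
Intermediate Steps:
$O = 234$ ($O = \left(-9\right) \left(-26\right) = 234$)
$v{\left(g \right)} = - \frac{g}{2}$
$R = 500$ ($R = 10^{2} \cdot 5 = 100 \cdot 5 = 500$)
$\frac{v{\left(O \right)}}{l{\left(R \right)}} = \frac{\left(- \frac{1}{2}\right) 234}{5 \cdot 500^{2}} = - \frac{117}{5 \cdot 250000} = - \frac{117}{1250000}$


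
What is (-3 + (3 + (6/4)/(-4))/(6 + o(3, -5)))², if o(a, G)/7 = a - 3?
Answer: 1681/256 ≈ 6.5664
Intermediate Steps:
o(a, G) = -21 + 7*a (o(a, G) = 7*(a - 3) = 7*(-3 + a) = -21 + 7*a)
(-3 + (3 + (6/4)/(-4))/(6 + o(3, -5)))² = (-3 + (3 + (6/4)/(-4))/(6 + (-21 + 7*3)))² = (-3 + (3 + (6*(¼))*(-¼))/(6 + (-21 + 21)))² = (-3 + (3 + (3/2)*(-¼))/(6 + 0))² = (-3 + (3 - 3/8)/6)² = (-3 + (21/8)*(⅙))² = (-3 + 7/16)² = (-41/16)² = 1681/256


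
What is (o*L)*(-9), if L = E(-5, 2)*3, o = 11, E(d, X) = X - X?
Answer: 0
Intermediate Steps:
E(d, X) = 0
L = 0 (L = 0*3 = 0)
(o*L)*(-9) = (11*0)*(-9) = 0*(-9) = 0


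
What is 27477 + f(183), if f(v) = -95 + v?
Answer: 27565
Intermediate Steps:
27477 + f(183) = 27477 + (-95 + 183) = 27477 + 88 = 27565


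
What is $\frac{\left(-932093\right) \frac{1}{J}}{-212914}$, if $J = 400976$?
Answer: $\frac{932093}{85373404064} \approx 1.0918 \cdot 10^{-5}$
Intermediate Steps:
$\frac{\left(-932093\right) \frac{1}{J}}{-212914} = \frac{\left(-932093\right) \frac{1}{400976}}{-212914} = \left(-932093\right) \frac{1}{400976} \left(- \frac{1}{212914}\right) = \left(- \frac{932093}{400976}\right) \left(- \frac{1}{212914}\right) = \frac{932093}{85373404064}$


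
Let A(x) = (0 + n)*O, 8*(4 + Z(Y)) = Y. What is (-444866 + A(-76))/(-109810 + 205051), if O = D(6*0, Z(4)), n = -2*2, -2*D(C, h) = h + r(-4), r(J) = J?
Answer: -444881/95241 ≈ -4.6711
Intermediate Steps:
Z(Y) = -4 + Y/8
D(C, h) = 2 - h/2 (D(C, h) = -(h - 4)/2 = -(-4 + h)/2 = 2 - h/2)
n = -4
O = 15/4 (O = 2 - (-4 + (1/8)*4)/2 = 2 - (-4 + 1/2)/2 = 2 - 1/2*(-7/2) = 2 + 7/4 = 15/4 ≈ 3.7500)
A(x) = -15 (A(x) = (0 - 4)*(15/4) = -4*15/4 = -15)
(-444866 + A(-76))/(-109810 + 205051) = (-444866 - 15)/(-109810 + 205051) = -444881/95241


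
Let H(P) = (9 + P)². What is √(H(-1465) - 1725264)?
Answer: 4*√24667 ≈ 628.23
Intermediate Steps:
√(H(-1465) - 1725264) = √((9 - 1465)² - 1725264) = √((-1456)² - 1725264) = √(2119936 - 1725264) = √394672 = 4*√24667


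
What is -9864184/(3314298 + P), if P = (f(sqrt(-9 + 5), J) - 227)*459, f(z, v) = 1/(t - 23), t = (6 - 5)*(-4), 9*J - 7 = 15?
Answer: -1233023/401261 ≈ -3.0729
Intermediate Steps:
J = 22/9 (J = 7/9 + (1/9)*15 = 7/9 + 5/3 = 22/9 ≈ 2.4444)
t = -4 (t = 1*(-4) = -4)
f(z, v) = -1/27 (f(z, v) = 1/(-4 - 23) = 1/(-27) = -1/27)
P = -104210 (P = (-1/27 - 227)*459 = -6130/27*459 = -104210)
-9864184/(3314298 + P) = -9864184/(3314298 - 104210) = -9864184/3210088 = -9864184*1/3210088 = -1233023/401261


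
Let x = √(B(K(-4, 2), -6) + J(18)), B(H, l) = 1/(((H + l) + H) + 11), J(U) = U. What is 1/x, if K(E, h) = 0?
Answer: √455/91 ≈ 0.23440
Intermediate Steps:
B(H, l) = 1/(11 + l + 2*H) (B(H, l) = 1/((l + 2*H) + 11) = 1/(11 + l + 2*H))
x = √455/5 (x = √(1/(11 - 6 + 2*0) + 18) = √(1/(11 - 6 + 0) + 18) = √(1/5 + 18) = √(⅕ + 18) = √(91/5) = √455/5 ≈ 4.2661)
1/x = 1/(√455/5) = √455/91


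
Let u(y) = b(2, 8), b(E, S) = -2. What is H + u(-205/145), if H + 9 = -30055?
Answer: -30066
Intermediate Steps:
H = -30064 (H = -9 - 30055 = -30064)
u(y) = -2
H + u(-205/145) = -30064 - 2 = -30066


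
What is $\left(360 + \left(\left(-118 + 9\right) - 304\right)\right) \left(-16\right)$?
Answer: $848$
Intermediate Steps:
$\left(360 + \left(\left(-118 + 9\right) - 304\right)\right) \left(-16\right) = \left(360 - 413\right) \left(-16\right) = \left(-53\right) \left(-16\right) = 848$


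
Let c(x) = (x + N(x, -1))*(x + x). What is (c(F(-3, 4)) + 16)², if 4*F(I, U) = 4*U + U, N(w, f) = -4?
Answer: 676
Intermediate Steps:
F(I, U) = 5*U/4 (F(I, U) = (4*U + U)/4 = (5*U)/4 = 5*U/4)
c(x) = 2*x*(-4 + x) (c(x) = (x - 4)*(x + x) = (-4 + x)*(2*x) = 2*x*(-4 + x))
(c(F(-3, 4)) + 16)² = (2*((5/4)*4)*(-4 + (5/4)*4) + 16)² = (2*5*(-4 + 5) + 16)² = (2*5*1 + 16)² = (10 + 16)² = 26² = 676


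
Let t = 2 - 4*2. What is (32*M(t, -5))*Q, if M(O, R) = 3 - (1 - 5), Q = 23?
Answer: 5152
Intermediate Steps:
t = -6 (t = 2 - 8 = -6)
M(O, R) = 7 (M(O, R) = 3 - 1*(-4) = 3 + 4 = 7)
(32*M(t, -5))*Q = (32*7)*23 = 224*23 = 5152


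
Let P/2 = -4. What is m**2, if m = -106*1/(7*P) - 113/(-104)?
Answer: 4704561/529984 ≈ 8.8768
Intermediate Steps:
P = -8 (P = 2*(-4) = -8)
m = 2169/728 (m = -106/(7*(-8)) - 113/(-104) = -106/(-56) - 113*(-1/104) = -106*(-1/56) + 113/104 = 53/28 + 113/104 = 2169/728 ≈ 2.9794)
m**2 = (2169/728)**2 = 4704561/529984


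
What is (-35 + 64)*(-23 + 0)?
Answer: -667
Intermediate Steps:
(-35 + 64)*(-23 + 0) = 29*(-23) = -667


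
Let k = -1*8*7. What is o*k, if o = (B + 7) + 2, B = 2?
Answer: -616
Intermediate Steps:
o = 11 (o = (2 + 7) + 2 = 9 + 2 = 11)
k = -56 (k = -8*7 = -56)
o*k = 11*(-56) = -616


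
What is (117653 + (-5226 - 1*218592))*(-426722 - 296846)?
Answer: 76817596720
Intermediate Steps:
(117653 + (-5226 - 1*218592))*(-426722 - 296846) = (117653 + (-5226 - 218592))*(-723568) = (117653 - 223818)*(-723568) = -106165*(-723568) = 76817596720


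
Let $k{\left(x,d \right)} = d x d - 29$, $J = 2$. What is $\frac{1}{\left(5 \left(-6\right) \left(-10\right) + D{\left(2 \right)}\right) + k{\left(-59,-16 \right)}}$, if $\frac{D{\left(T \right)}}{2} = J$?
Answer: $- \frac{1}{14829} \approx -6.7435 \cdot 10^{-5}$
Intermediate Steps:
$k{\left(x,d \right)} = -29 + x d^{2}$ ($k{\left(x,d \right)} = x d^{2} - 29 = -29 + x d^{2}$)
$D{\left(T \right)} = 4$ ($D{\left(T \right)} = 2 \cdot 2 = 4$)
$\frac{1}{\left(5 \left(-6\right) \left(-10\right) + D{\left(2 \right)}\right) + k{\left(-59,-16 \right)}} = \frac{1}{\left(5 \left(-6\right) \left(-10\right) + 4\right) - \left(29 + 59 \left(-16\right)^{2}\right)} = \frac{1}{\left(\left(-30\right) \left(-10\right) + 4\right) - 15133} = \frac{1}{\left(300 + 4\right) - 15133} = \frac{1}{304 - 15133} = \frac{1}{-14829} = - \frac{1}{14829}$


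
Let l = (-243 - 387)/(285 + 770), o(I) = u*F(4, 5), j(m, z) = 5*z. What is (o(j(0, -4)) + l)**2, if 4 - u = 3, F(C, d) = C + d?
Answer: 3143529/44521 ≈ 70.608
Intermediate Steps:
u = 1 (u = 4 - 1*3 = 4 - 3 = 1)
o(I) = 9 (o(I) = 1*(4 + 5) = 1*9 = 9)
l = -126/211 (l = -630/1055 = -630*1/1055 = -126/211 ≈ -0.59716)
(o(j(0, -4)) + l)**2 = (9 - 126/211)**2 = (1773/211)**2 = 3143529/44521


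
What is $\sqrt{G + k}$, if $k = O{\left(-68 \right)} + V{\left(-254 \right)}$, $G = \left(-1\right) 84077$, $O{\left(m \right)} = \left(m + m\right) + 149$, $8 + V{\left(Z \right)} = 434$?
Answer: $i \sqrt{83638} \approx 289.2 i$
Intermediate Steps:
$V{\left(Z \right)} = 426$ ($V{\left(Z \right)} = -8 + 434 = 426$)
$O{\left(m \right)} = 149 + 2 m$ ($O{\left(m \right)} = 2 m + 149 = 149 + 2 m$)
$G = -84077$
$k = 439$ ($k = \left(149 + 2 \left(-68\right)\right) + 426 = \left(149 - 136\right) + 426 = 13 + 426 = 439$)
$\sqrt{G + k} = \sqrt{-84077 + 439} = \sqrt{-83638} = i \sqrt{83638}$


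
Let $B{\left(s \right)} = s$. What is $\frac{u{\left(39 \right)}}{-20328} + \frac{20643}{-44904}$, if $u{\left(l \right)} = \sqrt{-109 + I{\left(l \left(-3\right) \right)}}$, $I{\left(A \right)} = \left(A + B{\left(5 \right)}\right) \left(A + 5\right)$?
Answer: $- \frac{6881}{14968} - \frac{\sqrt{12435}}{20328} \approx -0.4652$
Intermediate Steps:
$I{\left(A \right)} = \left(5 + A\right)^{2}$ ($I{\left(A \right)} = \left(A + 5\right) \left(A + 5\right) = \left(5 + A\right) \left(5 + A\right) = \left(5 + A\right)^{2}$)
$u{\left(l \right)} = \sqrt{-84 - 30 l + 9 l^{2}}$ ($u{\left(l \right)} = \sqrt{-109 + \left(25 + \left(l \left(-3\right)\right)^{2} + 10 l \left(-3\right)\right)} = \sqrt{-109 + \left(25 + \left(- 3 l\right)^{2} + 10 \left(- 3 l\right)\right)} = \sqrt{-109 + \left(25 + 9 l^{2} - 30 l\right)} = \sqrt{-109 + \left(25 - 30 l + 9 l^{2}\right)} = \sqrt{-84 - 30 l + 9 l^{2}}$)
$\frac{u{\left(39 \right)}}{-20328} + \frac{20643}{-44904} = \frac{\sqrt{-84 - 1170 + 9 \cdot 39^{2}}}{-20328} + \frac{20643}{-44904} = \sqrt{-84 - 1170 + 9 \cdot 1521} \left(- \frac{1}{20328}\right) + 20643 \left(- \frac{1}{44904}\right) = \sqrt{-84 - 1170 + 13689} \left(- \frac{1}{20328}\right) - \frac{6881}{14968} = \sqrt{12435} \left(- \frac{1}{20328}\right) - \frac{6881}{14968} = - \frac{\sqrt{12435}}{20328} - \frac{6881}{14968} = - \frac{6881}{14968} - \frac{\sqrt{12435}}{20328}$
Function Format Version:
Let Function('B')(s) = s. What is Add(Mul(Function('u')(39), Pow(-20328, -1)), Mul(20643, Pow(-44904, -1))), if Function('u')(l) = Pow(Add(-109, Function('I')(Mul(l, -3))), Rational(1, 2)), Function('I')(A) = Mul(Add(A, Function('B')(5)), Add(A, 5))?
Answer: Add(Rational(-6881, 14968), Mul(Rational(-1, 20328), Pow(12435, Rational(1, 2)))) ≈ -0.46520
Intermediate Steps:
Function('I')(A) = Pow(Add(5, A), 2) (Function('I')(A) = Mul(Add(A, 5), Add(A, 5)) = Mul(Add(5, A), Add(5, A)) = Pow(Add(5, A), 2))
Function('u')(l) = Pow(Add(-84, Mul(-30, l), Mul(9, Pow(l, 2))), Rational(1, 2)) (Function('u')(l) = Pow(Add(-109, Add(25, Pow(Mul(l, -3), 2), Mul(10, Mul(l, -3)))), Rational(1, 2)) = Pow(Add(-109, Add(25, Pow(Mul(-3, l), 2), Mul(10, Mul(-3, l)))), Rational(1, 2)) = Pow(Add(-109, Add(25, Mul(9, Pow(l, 2)), Mul(-30, l))), Rational(1, 2)) = Pow(Add(-109, Add(25, Mul(-30, l), Mul(9, Pow(l, 2)))), Rational(1, 2)) = Pow(Add(-84, Mul(-30, l), Mul(9, Pow(l, 2))), Rational(1, 2)))
Add(Mul(Function('u')(39), Pow(-20328, -1)), Mul(20643, Pow(-44904, -1))) = Add(Mul(Pow(Add(-84, Mul(-30, 39), Mul(9, Pow(39, 2))), Rational(1, 2)), Pow(-20328, -1)), Mul(20643, Pow(-44904, -1))) = Add(Mul(Pow(Add(-84, -1170, Mul(9, 1521)), Rational(1, 2)), Rational(-1, 20328)), Mul(20643, Rational(-1, 44904))) = Add(Mul(Pow(Add(-84, -1170, 13689), Rational(1, 2)), Rational(-1, 20328)), Rational(-6881, 14968)) = Add(Mul(Pow(12435, Rational(1, 2)), Rational(-1, 20328)), Rational(-6881, 14968)) = Add(Mul(Rational(-1, 20328), Pow(12435, Rational(1, 2))), Rational(-6881, 14968)) = Add(Rational(-6881, 14968), Mul(Rational(-1, 20328), Pow(12435, Rational(1, 2))))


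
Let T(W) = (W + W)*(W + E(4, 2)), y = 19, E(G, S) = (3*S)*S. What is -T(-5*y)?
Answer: -15770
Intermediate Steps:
E(G, S) = 3*S²
T(W) = 2*W*(12 + W) (T(W) = (W + W)*(W + 3*2²) = (2*W)*(W + 3*4) = (2*W)*(W + 12) = (2*W)*(12 + W) = 2*W*(12 + W))
-T(-5*y) = -2*(-5*19)*(12 - 5*19) = -2*(-95)*(12 - 95) = -2*(-95)*(-83) = -1*15770 = -15770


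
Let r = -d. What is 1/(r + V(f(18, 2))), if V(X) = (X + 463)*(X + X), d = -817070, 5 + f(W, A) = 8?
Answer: 1/819866 ≈ 1.2197e-6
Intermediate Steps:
f(W, A) = 3 (f(W, A) = -5 + 8 = 3)
r = 817070 (r = -1*(-817070) = 817070)
V(X) = 2*X*(463 + X) (V(X) = (463 + X)*(2*X) = 2*X*(463 + X))
1/(r + V(f(18, 2))) = 1/(817070 + 2*3*(463 + 3)) = 1/(817070 + 2*3*466) = 1/(817070 + 2796) = 1/819866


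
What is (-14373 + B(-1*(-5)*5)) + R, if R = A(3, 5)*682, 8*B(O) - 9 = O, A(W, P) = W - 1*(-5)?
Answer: -35651/4 ≈ -8912.8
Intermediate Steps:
A(W, P) = 5 + W (A(W, P) = W + 5 = 5 + W)
B(O) = 9/8 + O/8
R = 5456 (R = (5 + 3)*682 = 8*682 = 5456)
(-14373 + B(-1*(-5)*5)) + R = (-14373 + (9/8 + (-1*(-5)*5)/8)) + 5456 = (-14373 + (9/8 + (5*5)/8)) + 5456 = (-14373 + (9/8 + (⅛)*25)) + 5456 = (-14373 + (9/8 + 25/8)) + 5456 = (-14373 + 17/4) + 5456 = -57475/4 + 5456 = -35651/4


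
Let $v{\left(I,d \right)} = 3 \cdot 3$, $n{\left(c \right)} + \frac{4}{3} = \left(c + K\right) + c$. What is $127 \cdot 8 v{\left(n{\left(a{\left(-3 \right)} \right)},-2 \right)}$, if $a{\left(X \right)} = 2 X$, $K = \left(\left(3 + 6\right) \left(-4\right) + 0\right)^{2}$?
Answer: $9144$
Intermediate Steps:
$K = 1296$ ($K = \left(9 \left(-4\right) + 0\right)^{2} = \left(-36 + 0\right)^{2} = \left(-36\right)^{2} = 1296$)
$n{\left(c \right)} = \frac{3884}{3} + 2 c$ ($n{\left(c \right)} = - \frac{4}{3} + \left(\left(c + 1296\right) + c\right) = - \frac{4}{3} + \left(\left(1296 + c\right) + c\right) = - \frac{4}{3} + \left(1296 + 2 c\right) = \frac{3884}{3} + 2 c$)
$v{\left(I,d \right)} = 9$
$127 \cdot 8 v{\left(n{\left(a{\left(-3 \right)} \right)},-2 \right)} = 127 \cdot 8 \cdot 9 = 1016 \cdot 9 = 9144$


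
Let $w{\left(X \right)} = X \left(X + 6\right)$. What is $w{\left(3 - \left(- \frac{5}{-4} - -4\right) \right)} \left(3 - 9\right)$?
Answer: $\frac{405}{8} \approx 50.625$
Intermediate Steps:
$w{\left(X \right)} = X \left(6 + X\right)$
$w{\left(3 - \left(- \frac{5}{-4} - -4\right) \right)} \left(3 - 9\right) = \left(3 - \left(- \frac{5}{-4} - -4\right)\right) \left(6 - \left(-3 + 4 + \frac{5}{4}\right)\right) \left(3 - 9\right) = \left(3 - \left(\left(-5\right) \left(- \frac{1}{4}\right) + 4\right)\right) \left(6 + \left(3 - \left(\left(-5\right) \left(- \frac{1}{4}\right) + 4\right)\right)\right) \left(-6\right) = \left(3 - \left(\frac{5}{4} + 4\right)\right) \left(6 + \left(3 - \left(\frac{5}{4} + 4\right)\right)\right) \left(-6\right) = \left(3 - \frac{21}{4}\right) \left(6 + \left(3 - \frac{21}{4}\right)\right) \left(-6\right) = - \frac{9 \left(6 - \frac{9}{4}\right)}{4} \left(-6\right) = \left(- \frac{9}{4}\right) \frac{15}{4} \left(-6\right) = \left(- \frac{135}{16}\right) \left(-6\right) = \frac{405}{8}$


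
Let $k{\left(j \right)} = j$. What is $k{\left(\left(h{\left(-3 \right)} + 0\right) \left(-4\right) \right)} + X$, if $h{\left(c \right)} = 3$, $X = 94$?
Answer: $82$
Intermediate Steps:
$k{\left(\left(h{\left(-3 \right)} + 0\right) \left(-4\right) \right)} + X = \left(3 + 0\right) \left(-4\right) + 94 = 3 \left(-4\right) + 94 = -12 + 94 = 82$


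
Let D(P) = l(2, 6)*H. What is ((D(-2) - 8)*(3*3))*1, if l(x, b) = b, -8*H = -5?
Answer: -153/4 ≈ -38.250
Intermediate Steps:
H = 5/8 (H = -1/8*(-5) = 5/8 ≈ 0.62500)
D(P) = 15/4 (D(P) = 6*(5/8) = 15/4)
((D(-2) - 8)*(3*3))*1 = ((15/4 - 8)*(3*3))*1 = -17/4*9*1 = -153/4*1 = -153/4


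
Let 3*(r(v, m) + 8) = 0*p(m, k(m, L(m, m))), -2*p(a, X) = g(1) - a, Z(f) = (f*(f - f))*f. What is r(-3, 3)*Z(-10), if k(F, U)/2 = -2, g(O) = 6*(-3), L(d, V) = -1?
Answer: 0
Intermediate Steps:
g(O) = -18
Z(f) = 0 (Z(f) = (f*0)*f = 0*f = 0)
k(F, U) = -4 (k(F, U) = 2*(-2) = -4)
p(a, X) = 9 + a/2 (p(a, X) = -(-18 - a)/2 = 9 + a/2)
r(v, m) = -8 (r(v, m) = -8 + (0*(9 + m/2))/3 = -8 + (⅓)*0 = -8 + 0 = -8)
r(-3, 3)*Z(-10) = -8*0 = 0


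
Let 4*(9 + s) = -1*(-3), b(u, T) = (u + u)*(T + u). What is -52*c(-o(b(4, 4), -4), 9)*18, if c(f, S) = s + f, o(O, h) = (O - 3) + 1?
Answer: 65754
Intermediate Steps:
b(u, T) = 2*u*(T + u) (b(u, T) = (2*u)*(T + u) = 2*u*(T + u))
s = -33/4 (s = -9 + (-1*(-3))/4 = -9 + (¼)*3 = -9 + ¾ = -33/4 ≈ -8.2500)
o(O, h) = -2 + O (o(O, h) = (-3 + O) + 1 = -2 + O)
c(f, S) = -33/4 + f
-52*c(-o(b(4, 4), -4), 9)*18 = -52*(-33/4 - (-2 + 2*4*(4 + 4)))*18 = -52*(-33/4 - (-2 + 2*4*8))*18 = -52*(-33/4 - (-2 + 64))*18 = -52*(-33/4 - 1*62)*18 = -52*(-33/4 - 62)*18 = -52*(-281/4)*18 = 3653*18 = 65754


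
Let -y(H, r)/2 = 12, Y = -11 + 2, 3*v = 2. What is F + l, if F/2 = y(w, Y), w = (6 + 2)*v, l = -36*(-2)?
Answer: 24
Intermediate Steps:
v = ⅔ (v = (⅓)*2 = ⅔ ≈ 0.66667)
Y = -9
l = 72
w = 16/3 (w = (6 + 2)*(⅔) = 8*(⅔) = 16/3 ≈ 5.3333)
y(H, r) = -24 (y(H, r) = -2*12 = -24)
F = -48 (F = 2*(-24) = -48)
F + l = -48 + 72 = 24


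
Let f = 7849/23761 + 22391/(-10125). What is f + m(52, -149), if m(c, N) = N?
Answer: -36299000051/240580125 ≈ -150.88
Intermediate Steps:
f = -452561426/240580125 (f = 7849*(1/23761) + 22391*(-1/10125) = 7849/23761 - 22391/10125 = -452561426/240580125 ≈ -1.8811)
f + m(52, -149) = -452561426/240580125 - 149 = -36299000051/240580125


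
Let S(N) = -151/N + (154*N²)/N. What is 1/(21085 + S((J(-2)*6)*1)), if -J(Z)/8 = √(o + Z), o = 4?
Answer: 97159680/1545248563439 + 34055088*√2/1545248563439 ≈ 9.4044e-5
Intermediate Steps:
J(Z) = -8*√(4 + Z)
S(N) = -151/N + 154*N
1/(21085 + S((J(-2)*6)*1)) = 1/(21085 + (-151*(-1/(48*√(4 - 2))) + 154*((-8*√(4 - 2)*6)*1))) = 1/(21085 + (-151*(-√2/96) + 154*((-8*√2*6)*1))) = 1/(21085 + (-151*(-√2/96) + 154*(-48*√2*1))) = 1/(21085 + (-151*(-√2/96) + 154*(-48*√2))) = 1/(21085 + (-(-151)*√2/96 - 7392*√2)) = 1/(21085 + (151*√2/96 - 7392*√2)) = 1/(21085 - 709481*√2/96)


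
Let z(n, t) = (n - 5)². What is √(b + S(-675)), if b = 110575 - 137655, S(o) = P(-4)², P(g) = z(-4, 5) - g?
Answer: 19*I*√55 ≈ 140.91*I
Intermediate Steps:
z(n, t) = (-5 + n)²
P(g) = 81 - g (P(g) = (-5 - 4)² - g = (-9)² - g = 81 - g)
S(o) = 7225 (S(o) = (81 - 1*(-4))² = (81 + 4)² = 85² = 7225)
b = -27080
√(b + S(-675)) = √(-27080 + 7225) = √(-19855) = 19*I*√55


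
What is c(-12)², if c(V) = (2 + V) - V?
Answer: 4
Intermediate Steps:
c(V) = 2
c(-12)² = 2² = 4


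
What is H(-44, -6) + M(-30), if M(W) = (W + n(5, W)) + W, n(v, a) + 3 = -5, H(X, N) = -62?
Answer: -130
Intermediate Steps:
n(v, a) = -8 (n(v, a) = -3 - 5 = -8)
M(W) = -8 + 2*W (M(W) = (W - 8) + W = (-8 + W) + W = -8 + 2*W)
H(-44, -6) + M(-30) = -62 + (-8 + 2*(-30)) = -62 + (-8 - 60) = -62 - 68 = -130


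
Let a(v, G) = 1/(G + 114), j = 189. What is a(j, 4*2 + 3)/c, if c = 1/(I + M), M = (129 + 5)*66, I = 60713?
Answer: 69557/125 ≈ 556.46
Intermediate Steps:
a(v, G) = 1/(114 + G)
M = 8844 (M = 134*66 = 8844)
c = 1/69557 (c = 1/(60713 + 8844) = 1/69557 ≈ 1.4377e-5)
a(j, 4*2 + 3)/c = 1/((114 + (4*2 + 3))*(1/69557)) = 69557/(114 + (8 + 3)) = 69557/(114 + 11) = 69557/125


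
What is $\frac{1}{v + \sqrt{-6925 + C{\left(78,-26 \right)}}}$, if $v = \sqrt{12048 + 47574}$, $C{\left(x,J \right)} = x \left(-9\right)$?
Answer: $\frac{1}{\sqrt{59622} + i \sqrt{7627}} \approx 0.0036309 - 0.0012986 i$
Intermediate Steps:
$C{\left(x,J \right)} = - 9 x$
$v = \sqrt{59622} \approx 244.18$
$\frac{1}{v + \sqrt{-6925 + C{\left(78,-26 \right)}}} = \frac{1}{\sqrt{59622} + \sqrt{-6925 - 702}} = \frac{1}{\sqrt{59622} + \sqrt{-7627}} = \frac{1}{\sqrt{59622} + i \sqrt{7627}}$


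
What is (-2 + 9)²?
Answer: 49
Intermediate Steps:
(-2 + 9)² = 7² = 49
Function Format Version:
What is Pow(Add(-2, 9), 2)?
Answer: 49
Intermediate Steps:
Pow(Add(-2, 9), 2) = Pow(7, 2) = 49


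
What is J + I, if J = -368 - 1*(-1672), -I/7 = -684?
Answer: 6092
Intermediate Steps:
I = 4788 (I = -7*(-684) = 4788)
J = 1304 (J = -368 + 1672 = 1304)
J + I = 1304 + 4788 = 6092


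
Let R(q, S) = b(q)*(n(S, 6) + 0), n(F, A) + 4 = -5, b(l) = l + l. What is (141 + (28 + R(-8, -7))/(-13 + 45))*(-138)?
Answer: -80799/4 ≈ -20200.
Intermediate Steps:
b(l) = 2*l
n(F, A) = -9 (n(F, A) = -4 - 5 = -9)
R(q, S) = -18*q (R(q, S) = (2*q)*(-9 + 0) = (2*q)*(-9) = -18*q)
(141 + (28 + R(-8, -7))/(-13 + 45))*(-138) = (141 + (28 - 18*(-8))/(-13 + 45))*(-138) = (141 + (28 + 144)/32)*(-138) = (141 + 172*(1/32))*(-138) = (141 + 43/8)*(-138) = (1171/8)*(-138) = -80799/4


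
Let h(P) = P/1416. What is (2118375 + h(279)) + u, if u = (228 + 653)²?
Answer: 1366221085/472 ≈ 2.8945e+6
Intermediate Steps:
u = 776161 (u = 881² = 776161)
h(P) = P/1416 (h(P) = P*(1/1416) = P/1416)
(2118375 + h(279)) + u = (2118375 + (1/1416)*279) + 776161 = (2118375 + 93/472) + 776161 = 999873093/472 + 776161 = 1366221085/472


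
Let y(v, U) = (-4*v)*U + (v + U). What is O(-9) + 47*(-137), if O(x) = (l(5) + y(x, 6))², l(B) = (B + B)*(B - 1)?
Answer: 57570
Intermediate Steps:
y(v, U) = U + v - 4*U*v (y(v, U) = -4*U*v + (U + v) = U + v - 4*U*v)
l(B) = 2*B*(-1 + B) (l(B) = (2*B)*(-1 + B) = 2*B*(-1 + B))
O(x) = (46 - 23*x)² (O(x) = (2*5*(-1 + 5) + (6 + x - 4*6*x))² = (2*5*4 + (6 + x - 24*x))² = (40 + (6 - 23*x))² = (46 - 23*x)²)
O(-9) + 47*(-137) = 529*(2 - 1*(-9))² + 47*(-137) = 529*(2 + 9)² - 6439 = 529*11² - 6439 = 529*121 - 6439 = 64009 - 6439 = 57570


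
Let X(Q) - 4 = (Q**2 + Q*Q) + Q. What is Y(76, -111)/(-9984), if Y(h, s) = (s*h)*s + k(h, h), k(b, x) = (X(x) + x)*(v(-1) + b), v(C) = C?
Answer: -18901/104 ≈ -181.74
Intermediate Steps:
X(Q) = 4 + Q + 2*Q**2 (X(Q) = 4 + ((Q**2 + Q*Q) + Q) = 4 + ((Q**2 + Q**2) + Q) = 4 + (2*Q**2 + Q) = 4 + (Q + 2*Q**2) = 4 + Q + 2*Q**2)
k(b, x) = (-1 + b)*(4 + 2*x + 2*x**2) (k(b, x) = ((4 + x + 2*x**2) + x)*(-1 + b) = (4 + 2*x + 2*x**2)*(-1 + b) = (-1 + b)*(4 + 2*x + 2*x**2))
Y(h, s) = -4 + 2*h + 2*h**3 + h*s**2 (Y(h, s) = (s*h)*s + (-4 - 2*h - 2*h**2 + 4*h + 2*h*h + 2*h*h**2) = (h*s)*s + (-4 - 2*h - 2*h**2 + 4*h + 2*h**2 + 2*h**3) = h*s**2 + (-4 + 2*h + 2*h**3) = -4 + 2*h + 2*h**3 + h*s**2)
Y(76, -111)/(-9984) = (-4 + 2*76 + 2*76**3 + 76*(-111)**2)/(-9984) = (-4 + 152 + 2*438976 + 76*12321)*(-1/9984) = (-4 + 152 + 877952 + 936396)*(-1/9984) = 1814496*(-1/9984) = -18901/104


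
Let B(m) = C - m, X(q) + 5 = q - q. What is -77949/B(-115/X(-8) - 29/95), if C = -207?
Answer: 7405155/21821 ≈ 339.36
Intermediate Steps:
X(q) = -5 (X(q) = -5 + (q - q) = -5 + 0 = -5)
B(m) = -207 - m
-77949/B(-115/X(-8) - 29/95) = -77949/(-207 - (-115/(-5) - 29/95)) = -77949/(-207 - (-115*(-⅕) - 29*1/95)) = -77949/(-207 - (23 - 29/95)) = -77949/(-207 - 1*2156/95) = -77949/(-207 - 2156/95) = -77949/(-21821/95) = -77949*(-95/21821) = 7405155/21821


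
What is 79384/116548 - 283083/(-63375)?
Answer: 3168643207/615519125 ≈ 5.1479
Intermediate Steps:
79384/116548 - 283083/(-63375) = 79384*(1/116548) - 283083*(-1/63375) = 19846/29137 + 94361/21125 = 3168643207/615519125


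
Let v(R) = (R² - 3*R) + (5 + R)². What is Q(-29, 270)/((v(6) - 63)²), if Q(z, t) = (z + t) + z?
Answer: 53/1444 ≈ 0.036704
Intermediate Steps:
Q(z, t) = t + 2*z (Q(z, t) = (t + z) + z = t + 2*z)
v(R) = R² + (5 + R)² - 3*R
Q(-29, 270)/((v(6) - 63)²) = (270 + 2*(-29))/(((25 + 2*6² + 7*6) - 63)²) = (270 - 58)/(((25 + 2*36 + 42) - 63)²) = 212/(((25 + 72 + 42) - 63)²) = 212/((139 - 63)²) = 212/(76²) = 212/5776 = 212*(1/5776) = 53/1444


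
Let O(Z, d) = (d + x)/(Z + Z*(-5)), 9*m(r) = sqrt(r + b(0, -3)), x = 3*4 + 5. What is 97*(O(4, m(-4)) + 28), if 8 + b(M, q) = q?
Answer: 41807/16 - 97*I*sqrt(15)/144 ≈ 2612.9 - 2.6089*I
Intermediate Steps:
b(M, q) = -8 + q
x = 17 (x = 12 + 5 = 17)
m(r) = sqrt(-11 + r)/9 (m(r) = sqrt(r + (-8 - 3))/9 = sqrt(r - 11)/9 = sqrt(-11 + r)/9)
O(Z, d) = -(17 + d)/(4*Z) (O(Z, d) = (d + 17)/(Z + Z*(-5)) = (17 + d)/(Z - 5*Z) = (17 + d)/((-4*Z)) = (17 + d)*(-1/(4*Z)) = -(17 + d)/(4*Z))
97*(O(4, m(-4)) + 28) = 97*((1/4)*(-17 - sqrt(-11 - 4)/9)/4 + 28) = 97*((1/4)*(1/4)*(-17 - sqrt(-15)/9) + 28) = 97*((1/4)*(1/4)*(-17 - I*sqrt(15)/9) + 28) = 97*((-17/16 - I*sqrt(15)/144) + 28) = 97*(431/16 - I*sqrt(15)/144) = 41807/16 - 97*I*sqrt(15)/144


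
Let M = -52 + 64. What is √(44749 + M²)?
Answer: √44893 ≈ 211.88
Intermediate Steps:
M = 12
√(44749 + M²) = √(44749 + 12²) = √(44749 + 144) = √44893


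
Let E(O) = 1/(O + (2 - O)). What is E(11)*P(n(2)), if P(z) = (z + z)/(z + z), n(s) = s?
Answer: ½ ≈ 0.50000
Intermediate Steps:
E(O) = ½ (E(O) = 1/2 = ½)
P(z) = 1 (P(z) = (2*z)/((2*z)) = (2*z)*(1/(2*z)) = 1)
E(11)*P(n(2)) = (½)*1 = ½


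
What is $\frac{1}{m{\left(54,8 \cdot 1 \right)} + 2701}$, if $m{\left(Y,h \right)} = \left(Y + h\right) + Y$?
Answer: $\frac{1}{2817} \approx 0.00035499$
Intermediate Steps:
$m{\left(Y,h \right)} = h + 2 Y$
$\frac{1}{m{\left(54,8 \cdot 1 \right)} + 2701} = \frac{1}{\left(8 \cdot 1 + 2 \cdot 54\right) + 2701} = \frac{1}{\left(8 + 108\right) + 2701} = \frac{1}{116 + 2701} = \frac{1}{2817}$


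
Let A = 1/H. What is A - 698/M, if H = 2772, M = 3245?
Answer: -175601/817740 ≈ -0.21474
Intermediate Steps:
A = 1/2772 ≈ 0.00036075
A - 698/M = 1/2772 - 698/3245 = -175601/817740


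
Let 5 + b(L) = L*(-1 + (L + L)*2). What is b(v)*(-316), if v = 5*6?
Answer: -1126540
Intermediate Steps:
v = 30
b(L) = -5 + L*(-1 + 4*L) (b(L) = -5 + L*(-1 + (L + L)*2) = -5 + L*(-1 + (2*L)*2) = -5 + L*(-1 + 4*L))
b(v)*(-316) = (-5 - 1*30 + 4*30²)*(-316) = (-5 - 30 + 4*900)*(-316) = (-5 - 30 + 3600)*(-316) = 3565*(-316) = -1126540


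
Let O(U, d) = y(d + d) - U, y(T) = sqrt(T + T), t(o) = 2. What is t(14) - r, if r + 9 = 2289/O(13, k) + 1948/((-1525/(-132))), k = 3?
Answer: 7642748/239425 + 4578*sqrt(3)/157 ≈ 82.427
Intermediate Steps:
y(T) = sqrt(2)*sqrt(T) (y(T) = sqrt(2*T) = sqrt(2)*sqrt(T))
O(U, d) = -U + 2*sqrt(d) (O(U, d) = sqrt(2)*sqrt(d + d) - U = sqrt(2)*sqrt(2*d) - U = sqrt(2)*(sqrt(2)*sqrt(d)) - U = 2*sqrt(d) - U = -U + 2*sqrt(d))
r = 243411/1525 + 2289/(-13 + 2*sqrt(3)) (r = -9 + (2289/(-1*13 + 2*sqrt(3)) + 1948/((-1525/(-132)))) = -9 + (2289/(-13 + 2*sqrt(3)) + 1948/((-1525*(-1/132)))) = -9 + (2289/(-13 + 2*sqrt(3)) + 1948/(1525/132)) = -9 + (2289/(-13 + 2*sqrt(3)) + 1948*(132/1525)) = -9 + (2289/(-13 + 2*sqrt(3)) + 257136/1525) = -9 + (257136/1525 + 2289/(-13 + 2*sqrt(3))) = 243411/1525 + 2289/(-13 + 2*sqrt(3)) ≈ -80.427)
t(14) - r = 2 - (-7163898/239425 - 4578*sqrt(3)/157) = 2 + (7163898/239425 + 4578*sqrt(3)/157) = 7642748/239425 + 4578*sqrt(3)/157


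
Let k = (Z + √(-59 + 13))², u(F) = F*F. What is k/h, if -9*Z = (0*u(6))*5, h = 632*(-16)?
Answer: 23/5056 ≈ 0.0045490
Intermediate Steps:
u(F) = F²
h = -10112
Z = 0 (Z = -0*6²*5/9 = -0*36*5/9 = -0*5 = -⅑*0 = 0)
k = -46 (k = (0 + √(-59 + 13))² = (0 + √(-46))² = (0 + I*√46)² = (I*√46)² = -46)
k/h = -46/(-10112) = -46*(-1/10112) = 23/5056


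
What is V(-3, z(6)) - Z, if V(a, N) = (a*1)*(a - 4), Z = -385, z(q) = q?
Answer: 406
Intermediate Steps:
V(a, N) = a*(-4 + a)
V(-3, z(6)) - Z = -3*(-4 - 3) - 1*(-385) = -3*(-7) + 385 = 21 + 385 = 406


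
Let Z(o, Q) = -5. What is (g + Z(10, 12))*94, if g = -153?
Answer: -14852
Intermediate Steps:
(g + Z(10, 12))*94 = (-153 - 5)*94 = -158*94 = -14852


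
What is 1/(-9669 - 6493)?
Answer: -1/16162 ≈ -6.1874e-5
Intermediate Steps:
1/(-9669 - 6493) = 1/(-16162) = -1/16162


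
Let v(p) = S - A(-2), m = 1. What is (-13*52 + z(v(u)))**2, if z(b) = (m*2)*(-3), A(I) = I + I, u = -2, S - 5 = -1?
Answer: 465124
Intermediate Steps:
S = 4 (S = 5 - 1 = 4)
A(I) = 2*I
v(p) = 8 (v(p) = 4 - 2*(-2) = 4 - 1*(-4) = 4 + 4 = 8)
z(b) = -6 (z(b) = (1*2)*(-3) = 2*(-3) = -6)
(-13*52 + z(v(u)))**2 = (-13*52 - 6)**2 = (-676 - 6)**2 = (-682)**2 = 465124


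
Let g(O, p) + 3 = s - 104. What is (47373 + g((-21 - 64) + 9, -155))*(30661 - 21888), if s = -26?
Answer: 414436520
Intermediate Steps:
g(O, p) = -133 (g(O, p) = -3 + (-26 - 104) = -3 - 130 = -133)
(47373 + g((-21 - 64) + 9, -155))*(30661 - 21888) = (47373 - 133)*(30661 - 21888) = 47240*8773 = 414436520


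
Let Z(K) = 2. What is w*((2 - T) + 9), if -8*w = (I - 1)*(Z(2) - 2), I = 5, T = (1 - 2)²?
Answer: 0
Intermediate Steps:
T = 1 (T = (-1)² = 1)
w = 0 (w = -(5 - 1)*(2 - 2)/8 = -0/2 = -⅛*0 = 0)
w*((2 - T) + 9) = 0*((2 - 1*1) + 9) = 0*((2 - 1) + 9) = 0*(1 + 9) = 0*10 = 0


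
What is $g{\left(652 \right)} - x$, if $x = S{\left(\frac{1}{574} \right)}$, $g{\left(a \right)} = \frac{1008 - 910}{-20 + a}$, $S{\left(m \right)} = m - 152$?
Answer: $\frac{13799089}{90692} \approx 152.15$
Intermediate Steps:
$S{\left(m \right)} = -152 + m$
$g{\left(a \right)} = \frac{98}{-20 + a}$
$x = - \frac{87247}{574}$ ($x = -152 + \frac{1}{574} = - \frac{87247}{574} \approx -152.0$)
$g{\left(652 \right)} - x = \frac{98}{-20 + 652} - - \frac{87247}{574} = \frac{98}{632} + \frac{87247}{574} = 98 \cdot \frac{1}{632} + \frac{87247}{574} = \frac{49}{316} + \frac{87247}{574} = \frac{13799089}{90692}$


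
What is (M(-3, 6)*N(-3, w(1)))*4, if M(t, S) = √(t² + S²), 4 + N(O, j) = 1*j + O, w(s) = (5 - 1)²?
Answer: 108*√5 ≈ 241.50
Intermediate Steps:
w(s) = 16 (w(s) = 4² = 16)
N(O, j) = -4 + O + j (N(O, j) = -4 + (1*j + O) = -4 + (j + O) = -4 + (O + j) = -4 + O + j)
M(t, S) = √(S² + t²)
(M(-3, 6)*N(-3, w(1)))*4 = (√(6² + (-3)²)*(-4 - 3 + 16))*4 = (√(36 + 9)*9)*4 = (√45*9)*4 = ((3*√5)*9)*4 = (27*√5)*4 = 108*√5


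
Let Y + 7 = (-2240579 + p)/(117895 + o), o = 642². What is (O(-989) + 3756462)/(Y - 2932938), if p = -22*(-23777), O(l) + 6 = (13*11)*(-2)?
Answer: -199099171403/155463561124 ≈ -1.2807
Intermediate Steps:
O(l) = -292 (O(l) = -6 + (13*11)*(-2) = -6 + 143*(-2) = -6 - 286 = -292)
o = 412164
p = 523094
Y = -5427898/530059 (Y = -7 + (-2240579 + 523094)/(117895 + 412164) = -7 - 1717485/530059 = -5427898/530059 ≈ -10.240)
(O(-989) + 3756462)/(Y - 2932938) = (-292 + 3756462)/(-5427898/530059 - 2932938) = 3756170/(-1554635611240/530059) = 3756170*(-530059/1554635611240) = -199099171403/155463561124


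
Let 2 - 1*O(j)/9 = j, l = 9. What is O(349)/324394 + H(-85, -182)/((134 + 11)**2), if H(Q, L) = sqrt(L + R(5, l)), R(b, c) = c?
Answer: -3123/324394 + I*sqrt(173)/21025 ≈ -0.0096272 + 0.00062559*I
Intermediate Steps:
H(Q, L) = sqrt(9 + L) (H(Q, L) = sqrt(L + 9) = sqrt(9 + L))
O(j) = 18 - 9*j
O(349)/324394 + H(-85, -182)/((134 + 11)**2) = (18 - 9*349)/324394 + sqrt(9 - 182)/((134 + 11)**2) = (18 - 3141)*(1/324394) + sqrt(-173)/(145**2) = -3123*1/324394 + (I*sqrt(173))/21025 = -3123/324394 + (I*sqrt(173))*(1/21025) = -3123/324394 + I*sqrt(173)/21025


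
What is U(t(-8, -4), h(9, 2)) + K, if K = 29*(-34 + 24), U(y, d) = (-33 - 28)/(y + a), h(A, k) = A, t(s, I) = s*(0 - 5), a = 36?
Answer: -22101/76 ≈ -290.80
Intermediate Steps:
t(s, I) = -5*s (t(s, I) = s*(-5) = -5*s)
U(y, d) = -61/(36 + y) (U(y, d) = (-33 - 28)/(y + 36) = -61/(36 + y))
K = -290 (K = 29*(-10) = -290)
U(t(-8, -4), h(9, 2)) + K = -61/(36 - 5*(-8)) - 290 = -61/(36 + 40) - 290 = -61/76 - 290 = -22101/76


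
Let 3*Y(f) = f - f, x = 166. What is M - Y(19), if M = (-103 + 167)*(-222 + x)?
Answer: -3584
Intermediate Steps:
Y(f) = 0 (Y(f) = (f - f)/3 = (1/3)*0 = 0)
M = -3584 (M = (-103 + 167)*(-222 + 166) = 64*(-56) = -3584)
M - Y(19) = -3584 - 1*0 = -3584 + 0 = -3584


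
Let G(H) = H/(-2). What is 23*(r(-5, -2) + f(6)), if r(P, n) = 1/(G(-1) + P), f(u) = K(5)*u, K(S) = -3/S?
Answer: -3956/45 ≈ -87.911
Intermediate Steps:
G(H) = -H/2 (G(H) = H*(-½) = -H/2)
f(u) = -3*u/5 (f(u) = (-3/5)*u = (-3*⅕)*u = -3*u/5)
r(P, n) = 1/(½ + P) (r(P, n) = 1/(-½*(-1) + P) = 1/(½ + P))
23*(r(-5, -2) + f(6)) = 23*(2/(1 + 2*(-5)) - ⅗*6) = 23*(2/(1 - 10) - 18/5) = 23*(2/(-9) - 18/5) = 23*(2*(-⅑) - 18/5) = 23*(-2/9 - 18/5) = 23*(-172/45) = -3956/45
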